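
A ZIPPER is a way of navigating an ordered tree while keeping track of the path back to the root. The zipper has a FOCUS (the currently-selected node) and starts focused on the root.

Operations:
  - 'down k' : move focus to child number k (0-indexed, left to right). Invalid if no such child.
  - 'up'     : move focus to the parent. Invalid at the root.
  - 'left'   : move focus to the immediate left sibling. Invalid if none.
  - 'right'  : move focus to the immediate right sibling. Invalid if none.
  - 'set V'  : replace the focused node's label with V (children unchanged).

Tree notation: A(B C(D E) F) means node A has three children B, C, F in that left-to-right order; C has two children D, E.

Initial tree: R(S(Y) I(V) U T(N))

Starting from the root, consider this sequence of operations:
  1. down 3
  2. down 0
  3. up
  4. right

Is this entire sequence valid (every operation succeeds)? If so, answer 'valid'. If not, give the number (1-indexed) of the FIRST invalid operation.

Answer: 4

Derivation:
Step 1 (down 3): focus=T path=3 depth=1 children=['N'] left=['S', 'I', 'U'] right=[] parent=R
Step 2 (down 0): focus=N path=3/0 depth=2 children=[] left=[] right=[] parent=T
Step 3 (up): focus=T path=3 depth=1 children=['N'] left=['S', 'I', 'U'] right=[] parent=R
Step 4 (right): INVALID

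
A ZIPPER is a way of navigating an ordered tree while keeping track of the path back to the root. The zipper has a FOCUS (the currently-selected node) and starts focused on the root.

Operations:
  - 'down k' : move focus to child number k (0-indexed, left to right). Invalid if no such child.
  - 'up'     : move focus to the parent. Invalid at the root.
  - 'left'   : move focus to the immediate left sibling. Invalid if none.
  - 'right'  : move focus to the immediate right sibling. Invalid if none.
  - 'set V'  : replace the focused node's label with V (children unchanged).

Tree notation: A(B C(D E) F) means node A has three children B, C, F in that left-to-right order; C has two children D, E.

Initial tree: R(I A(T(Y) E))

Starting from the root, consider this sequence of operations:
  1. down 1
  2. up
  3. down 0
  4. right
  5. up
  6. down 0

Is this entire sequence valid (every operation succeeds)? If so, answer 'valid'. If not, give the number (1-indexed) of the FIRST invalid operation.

Step 1 (down 1): focus=A path=1 depth=1 children=['T', 'E'] left=['I'] right=[] parent=R
Step 2 (up): focus=R path=root depth=0 children=['I', 'A'] (at root)
Step 3 (down 0): focus=I path=0 depth=1 children=[] left=[] right=['A'] parent=R
Step 4 (right): focus=A path=1 depth=1 children=['T', 'E'] left=['I'] right=[] parent=R
Step 5 (up): focus=R path=root depth=0 children=['I', 'A'] (at root)
Step 6 (down 0): focus=I path=0 depth=1 children=[] left=[] right=['A'] parent=R

Answer: valid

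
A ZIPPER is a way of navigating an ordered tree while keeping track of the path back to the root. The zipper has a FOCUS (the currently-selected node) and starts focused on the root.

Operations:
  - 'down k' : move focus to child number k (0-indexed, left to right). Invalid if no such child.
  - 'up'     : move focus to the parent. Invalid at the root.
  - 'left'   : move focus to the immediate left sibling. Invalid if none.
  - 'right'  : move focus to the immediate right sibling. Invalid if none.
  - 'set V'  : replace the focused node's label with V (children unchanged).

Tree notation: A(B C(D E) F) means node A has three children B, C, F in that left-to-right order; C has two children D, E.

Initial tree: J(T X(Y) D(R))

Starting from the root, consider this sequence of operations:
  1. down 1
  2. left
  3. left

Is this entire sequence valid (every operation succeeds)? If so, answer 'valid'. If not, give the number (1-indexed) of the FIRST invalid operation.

Answer: 3

Derivation:
Step 1 (down 1): focus=X path=1 depth=1 children=['Y'] left=['T'] right=['D'] parent=J
Step 2 (left): focus=T path=0 depth=1 children=[] left=[] right=['X', 'D'] parent=J
Step 3 (left): INVALID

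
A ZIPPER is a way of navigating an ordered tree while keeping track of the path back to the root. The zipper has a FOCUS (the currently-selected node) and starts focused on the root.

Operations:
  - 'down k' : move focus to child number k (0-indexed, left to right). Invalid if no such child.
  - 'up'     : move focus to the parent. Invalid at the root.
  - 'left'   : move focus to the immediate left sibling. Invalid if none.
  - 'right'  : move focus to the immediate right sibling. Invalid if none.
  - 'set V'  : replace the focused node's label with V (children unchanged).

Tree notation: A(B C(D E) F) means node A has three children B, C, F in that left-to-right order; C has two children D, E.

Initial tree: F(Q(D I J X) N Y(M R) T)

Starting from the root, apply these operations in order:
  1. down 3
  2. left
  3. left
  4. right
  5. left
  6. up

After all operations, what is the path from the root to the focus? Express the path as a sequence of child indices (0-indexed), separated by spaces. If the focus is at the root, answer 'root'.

Answer: root

Derivation:
Step 1 (down 3): focus=T path=3 depth=1 children=[] left=['Q', 'N', 'Y'] right=[] parent=F
Step 2 (left): focus=Y path=2 depth=1 children=['M', 'R'] left=['Q', 'N'] right=['T'] parent=F
Step 3 (left): focus=N path=1 depth=1 children=[] left=['Q'] right=['Y', 'T'] parent=F
Step 4 (right): focus=Y path=2 depth=1 children=['M', 'R'] left=['Q', 'N'] right=['T'] parent=F
Step 5 (left): focus=N path=1 depth=1 children=[] left=['Q'] right=['Y', 'T'] parent=F
Step 6 (up): focus=F path=root depth=0 children=['Q', 'N', 'Y', 'T'] (at root)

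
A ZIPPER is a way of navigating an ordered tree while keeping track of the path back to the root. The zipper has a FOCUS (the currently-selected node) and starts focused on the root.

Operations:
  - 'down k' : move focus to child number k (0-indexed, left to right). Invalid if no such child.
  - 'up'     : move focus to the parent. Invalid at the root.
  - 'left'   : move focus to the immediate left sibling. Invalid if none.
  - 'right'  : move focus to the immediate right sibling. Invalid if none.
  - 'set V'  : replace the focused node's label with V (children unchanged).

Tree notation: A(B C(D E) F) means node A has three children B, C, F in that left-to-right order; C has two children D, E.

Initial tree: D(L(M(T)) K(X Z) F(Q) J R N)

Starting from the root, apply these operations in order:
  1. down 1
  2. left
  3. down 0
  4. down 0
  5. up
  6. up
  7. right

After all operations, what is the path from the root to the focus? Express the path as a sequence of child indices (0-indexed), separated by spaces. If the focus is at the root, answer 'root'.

Step 1 (down 1): focus=K path=1 depth=1 children=['X', 'Z'] left=['L'] right=['F', 'J', 'R', 'N'] parent=D
Step 2 (left): focus=L path=0 depth=1 children=['M'] left=[] right=['K', 'F', 'J', 'R', 'N'] parent=D
Step 3 (down 0): focus=M path=0/0 depth=2 children=['T'] left=[] right=[] parent=L
Step 4 (down 0): focus=T path=0/0/0 depth=3 children=[] left=[] right=[] parent=M
Step 5 (up): focus=M path=0/0 depth=2 children=['T'] left=[] right=[] parent=L
Step 6 (up): focus=L path=0 depth=1 children=['M'] left=[] right=['K', 'F', 'J', 'R', 'N'] parent=D
Step 7 (right): focus=K path=1 depth=1 children=['X', 'Z'] left=['L'] right=['F', 'J', 'R', 'N'] parent=D

Answer: 1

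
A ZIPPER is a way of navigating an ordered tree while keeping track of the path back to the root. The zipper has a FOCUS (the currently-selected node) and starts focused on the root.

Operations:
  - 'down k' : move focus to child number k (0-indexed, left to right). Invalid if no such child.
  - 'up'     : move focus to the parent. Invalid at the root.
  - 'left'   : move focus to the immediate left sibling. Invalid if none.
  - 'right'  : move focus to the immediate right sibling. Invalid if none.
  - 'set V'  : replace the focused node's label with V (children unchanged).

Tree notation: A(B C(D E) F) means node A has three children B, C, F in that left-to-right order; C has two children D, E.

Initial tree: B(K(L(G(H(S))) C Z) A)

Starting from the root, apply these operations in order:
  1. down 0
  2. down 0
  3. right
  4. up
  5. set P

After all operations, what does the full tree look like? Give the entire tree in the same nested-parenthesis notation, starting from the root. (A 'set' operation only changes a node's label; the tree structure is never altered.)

Answer: B(P(L(G(H(S))) C Z) A)

Derivation:
Step 1 (down 0): focus=K path=0 depth=1 children=['L', 'C', 'Z'] left=[] right=['A'] parent=B
Step 2 (down 0): focus=L path=0/0 depth=2 children=['G'] left=[] right=['C', 'Z'] parent=K
Step 3 (right): focus=C path=0/1 depth=2 children=[] left=['L'] right=['Z'] parent=K
Step 4 (up): focus=K path=0 depth=1 children=['L', 'C', 'Z'] left=[] right=['A'] parent=B
Step 5 (set P): focus=P path=0 depth=1 children=['L', 'C', 'Z'] left=[] right=['A'] parent=B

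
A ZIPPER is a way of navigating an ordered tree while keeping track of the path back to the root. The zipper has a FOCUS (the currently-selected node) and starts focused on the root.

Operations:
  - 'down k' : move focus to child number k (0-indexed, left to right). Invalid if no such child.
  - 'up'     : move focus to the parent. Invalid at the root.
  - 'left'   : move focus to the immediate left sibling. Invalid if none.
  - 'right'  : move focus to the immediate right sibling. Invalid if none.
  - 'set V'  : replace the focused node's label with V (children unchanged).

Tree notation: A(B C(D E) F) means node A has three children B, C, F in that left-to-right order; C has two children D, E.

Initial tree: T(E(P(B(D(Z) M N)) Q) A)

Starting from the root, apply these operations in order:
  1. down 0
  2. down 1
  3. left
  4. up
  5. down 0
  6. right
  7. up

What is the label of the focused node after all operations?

Answer: E

Derivation:
Step 1 (down 0): focus=E path=0 depth=1 children=['P', 'Q'] left=[] right=['A'] parent=T
Step 2 (down 1): focus=Q path=0/1 depth=2 children=[] left=['P'] right=[] parent=E
Step 3 (left): focus=P path=0/0 depth=2 children=['B'] left=[] right=['Q'] parent=E
Step 4 (up): focus=E path=0 depth=1 children=['P', 'Q'] left=[] right=['A'] parent=T
Step 5 (down 0): focus=P path=0/0 depth=2 children=['B'] left=[] right=['Q'] parent=E
Step 6 (right): focus=Q path=0/1 depth=2 children=[] left=['P'] right=[] parent=E
Step 7 (up): focus=E path=0 depth=1 children=['P', 'Q'] left=[] right=['A'] parent=T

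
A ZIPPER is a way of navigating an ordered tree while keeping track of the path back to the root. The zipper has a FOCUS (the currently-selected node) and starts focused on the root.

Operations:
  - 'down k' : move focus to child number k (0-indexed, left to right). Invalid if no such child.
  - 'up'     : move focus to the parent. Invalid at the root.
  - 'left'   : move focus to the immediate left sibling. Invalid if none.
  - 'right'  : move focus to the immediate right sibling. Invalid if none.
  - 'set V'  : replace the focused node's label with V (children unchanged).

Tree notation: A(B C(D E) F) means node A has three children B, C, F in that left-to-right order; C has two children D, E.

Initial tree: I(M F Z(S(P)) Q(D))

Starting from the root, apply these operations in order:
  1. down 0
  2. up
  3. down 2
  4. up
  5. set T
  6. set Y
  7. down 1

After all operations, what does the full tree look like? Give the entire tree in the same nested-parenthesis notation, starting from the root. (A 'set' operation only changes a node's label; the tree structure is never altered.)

Step 1 (down 0): focus=M path=0 depth=1 children=[] left=[] right=['F', 'Z', 'Q'] parent=I
Step 2 (up): focus=I path=root depth=0 children=['M', 'F', 'Z', 'Q'] (at root)
Step 3 (down 2): focus=Z path=2 depth=1 children=['S'] left=['M', 'F'] right=['Q'] parent=I
Step 4 (up): focus=I path=root depth=0 children=['M', 'F', 'Z', 'Q'] (at root)
Step 5 (set T): focus=T path=root depth=0 children=['M', 'F', 'Z', 'Q'] (at root)
Step 6 (set Y): focus=Y path=root depth=0 children=['M', 'F', 'Z', 'Q'] (at root)
Step 7 (down 1): focus=F path=1 depth=1 children=[] left=['M'] right=['Z', 'Q'] parent=Y

Answer: Y(M F Z(S(P)) Q(D))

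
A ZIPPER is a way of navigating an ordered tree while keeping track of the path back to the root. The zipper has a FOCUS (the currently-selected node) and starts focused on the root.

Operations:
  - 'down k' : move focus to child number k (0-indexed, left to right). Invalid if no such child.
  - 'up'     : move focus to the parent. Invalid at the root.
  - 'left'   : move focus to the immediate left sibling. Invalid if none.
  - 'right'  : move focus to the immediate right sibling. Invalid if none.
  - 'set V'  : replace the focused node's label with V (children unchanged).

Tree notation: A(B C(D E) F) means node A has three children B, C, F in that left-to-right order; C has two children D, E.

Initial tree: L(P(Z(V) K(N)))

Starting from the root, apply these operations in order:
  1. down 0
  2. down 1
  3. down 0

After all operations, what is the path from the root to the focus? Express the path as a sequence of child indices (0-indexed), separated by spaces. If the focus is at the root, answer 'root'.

Step 1 (down 0): focus=P path=0 depth=1 children=['Z', 'K'] left=[] right=[] parent=L
Step 2 (down 1): focus=K path=0/1 depth=2 children=['N'] left=['Z'] right=[] parent=P
Step 3 (down 0): focus=N path=0/1/0 depth=3 children=[] left=[] right=[] parent=K

Answer: 0 1 0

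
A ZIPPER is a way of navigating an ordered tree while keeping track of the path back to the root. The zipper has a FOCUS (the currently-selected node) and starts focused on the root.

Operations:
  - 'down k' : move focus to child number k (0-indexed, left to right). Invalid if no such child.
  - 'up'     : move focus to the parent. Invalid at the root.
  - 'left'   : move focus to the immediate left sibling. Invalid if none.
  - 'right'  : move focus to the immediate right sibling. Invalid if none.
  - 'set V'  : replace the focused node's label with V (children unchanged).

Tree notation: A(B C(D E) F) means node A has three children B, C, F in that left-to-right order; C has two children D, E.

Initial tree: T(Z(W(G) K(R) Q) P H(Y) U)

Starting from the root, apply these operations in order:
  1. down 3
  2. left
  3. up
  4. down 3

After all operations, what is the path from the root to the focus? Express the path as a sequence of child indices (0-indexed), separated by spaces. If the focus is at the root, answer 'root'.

Step 1 (down 3): focus=U path=3 depth=1 children=[] left=['Z', 'P', 'H'] right=[] parent=T
Step 2 (left): focus=H path=2 depth=1 children=['Y'] left=['Z', 'P'] right=['U'] parent=T
Step 3 (up): focus=T path=root depth=0 children=['Z', 'P', 'H', 'U'] (at root)
Step 4 (down 3): focus=U path=3 depth=1 children=[] left=['Z', 'P', 'H'] right=[] parent=T

Answer: 3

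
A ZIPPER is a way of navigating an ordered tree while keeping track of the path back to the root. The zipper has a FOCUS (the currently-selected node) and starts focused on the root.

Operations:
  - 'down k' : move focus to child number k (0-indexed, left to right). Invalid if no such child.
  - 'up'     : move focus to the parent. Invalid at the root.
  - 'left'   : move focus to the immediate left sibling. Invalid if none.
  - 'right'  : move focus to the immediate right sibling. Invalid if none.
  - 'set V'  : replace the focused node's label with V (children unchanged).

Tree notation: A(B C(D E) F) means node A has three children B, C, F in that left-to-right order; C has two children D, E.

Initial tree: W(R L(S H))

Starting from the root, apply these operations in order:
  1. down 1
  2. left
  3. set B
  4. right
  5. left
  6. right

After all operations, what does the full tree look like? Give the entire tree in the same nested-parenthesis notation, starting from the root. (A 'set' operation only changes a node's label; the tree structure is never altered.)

Step 1 (down 1): focus=L path=1 depth=1 children=['S', 'H'] left=['R'] right=[] parent=W
Step 2 (left): focus=R path=0 depth=1 children=[] left=[] right=['L'] parent=W
Step 3 (set B): focus=B path=0 depth=1 children=[] left=[] right=['L'] parent=W
Step 4 (right): focus=L path=1 depth=1 children=['S', 'H'] left=['B'] right=[] parent=W
Step 5 (left): focus=B path=0 depth=1 children=[] left=[] right=['L'] parent=W
Step 6 (right): focus=L path=1 depth=1 children=['S', 'H'] left=['B'] right=[] parent=W

Answer: W(B L(S H))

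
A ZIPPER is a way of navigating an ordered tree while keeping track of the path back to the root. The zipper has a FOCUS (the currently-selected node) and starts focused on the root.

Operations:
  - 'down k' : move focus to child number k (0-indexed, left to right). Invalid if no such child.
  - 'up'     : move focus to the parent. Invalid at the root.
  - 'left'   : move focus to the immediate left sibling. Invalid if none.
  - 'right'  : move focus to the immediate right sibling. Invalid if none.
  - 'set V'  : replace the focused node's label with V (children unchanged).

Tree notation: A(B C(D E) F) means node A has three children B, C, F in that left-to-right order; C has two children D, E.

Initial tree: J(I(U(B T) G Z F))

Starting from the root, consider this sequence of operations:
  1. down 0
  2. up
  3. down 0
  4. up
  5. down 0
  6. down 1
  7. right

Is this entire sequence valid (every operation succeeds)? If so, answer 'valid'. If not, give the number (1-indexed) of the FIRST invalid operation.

Step 1 (down 0): focus=I path=0 depth=1 children=['U', 'G', 'Z', 'F'] left=[] right=[] parent=J
Step 2 (up): focus=J path=root depth=0 children=['I'] (at root)
Step 3 (down 0): focus=I path=0 depth=1 children=['U', 'G', 'Z', 'F'] left=[] right=[] parent=J
Step 4 (up): focus=J path=root depth=0 children=['I'] (at root)
Step 5 (down 0): focus=I path=0 depth=1 children=['U', 'G', 'Z', 'F'] left=[] right=[] parent=J
Step 6 (down 1): focus=G path=0/1 depth=2 children=[] left=['U'] right=['Z', 'F'] parent=I
Step 7 (right): focus=Z path=0/2 depth=2 children=[] left=['U', 'G'] right=['F'] parent=I

Answer: valid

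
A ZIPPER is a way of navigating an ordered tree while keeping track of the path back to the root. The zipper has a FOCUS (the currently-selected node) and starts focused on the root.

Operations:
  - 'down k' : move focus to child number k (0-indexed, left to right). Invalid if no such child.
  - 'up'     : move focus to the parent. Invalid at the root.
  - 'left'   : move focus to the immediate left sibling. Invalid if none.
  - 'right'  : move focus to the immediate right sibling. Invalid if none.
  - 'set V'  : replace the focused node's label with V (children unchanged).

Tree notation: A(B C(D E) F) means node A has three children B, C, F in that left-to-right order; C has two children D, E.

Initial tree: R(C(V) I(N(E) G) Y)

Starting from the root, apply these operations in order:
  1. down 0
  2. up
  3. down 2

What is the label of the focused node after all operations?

Step 1 (down 0): focus=C path=0 depth=1 children=['V'] left=[] right=['I', 'Y'] parent=R
Step 2 (up): focus=R path=root depth=0 children=['C', 'I', 'Y'] (at root)
Step 3 (down 2): focus=Y path=2 depth=1 children=[] left=['C', 'I'] right=[] parent=R

Answer: Y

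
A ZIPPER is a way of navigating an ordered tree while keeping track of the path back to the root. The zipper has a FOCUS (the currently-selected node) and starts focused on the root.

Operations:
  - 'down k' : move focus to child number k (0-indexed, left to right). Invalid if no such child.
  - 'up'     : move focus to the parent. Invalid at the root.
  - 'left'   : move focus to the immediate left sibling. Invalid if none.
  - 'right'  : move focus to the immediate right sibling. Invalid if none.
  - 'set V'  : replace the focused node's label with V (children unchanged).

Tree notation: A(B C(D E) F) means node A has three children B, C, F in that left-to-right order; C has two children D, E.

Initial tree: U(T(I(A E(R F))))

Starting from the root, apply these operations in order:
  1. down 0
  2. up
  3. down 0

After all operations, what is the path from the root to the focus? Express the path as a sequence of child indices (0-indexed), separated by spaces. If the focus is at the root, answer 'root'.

Step 1 (down 0): focus=T path=0 depth=1 children=['I'] left=[] right=[] parent=U
Step 2 (up): focus=U path=root depth=0 children=['T'] (at root)
Step 3 (down 0): focus=T path=0 depth=1 children=['I'] left=[] right=[] parent=U

Answer: 0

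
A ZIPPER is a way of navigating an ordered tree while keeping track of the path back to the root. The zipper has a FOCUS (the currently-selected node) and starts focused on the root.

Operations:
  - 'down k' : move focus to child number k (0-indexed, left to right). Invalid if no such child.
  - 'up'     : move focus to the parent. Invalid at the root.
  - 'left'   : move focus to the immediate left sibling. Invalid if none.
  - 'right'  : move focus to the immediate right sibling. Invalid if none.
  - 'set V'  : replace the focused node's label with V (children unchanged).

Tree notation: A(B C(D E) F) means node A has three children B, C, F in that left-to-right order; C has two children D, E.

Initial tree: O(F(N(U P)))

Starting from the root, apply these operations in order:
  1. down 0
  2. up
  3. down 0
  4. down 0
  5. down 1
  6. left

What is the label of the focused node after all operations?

Answer: U

Derivation:
Step 1 (down 0): focus=F path=0 depth=1 children=['N'] left=[] right=[] parent=O
Step 2 (up): focus=O path=root depth=0 children=['F'] (at root)
Step 3 (down 0): focus=F path=0 depth=1 children=['N'] left=[] right=[] parent=O
Step 4 (down 0): focus=N path=0/0 depth=2 children=['U', 'P'] left=[] right=[] parent=F
Step 5 (down 1): focus=P path=0/0/1 depth=3 children=[] left=['U'] right=[] parent=N
Step 6 (left): focus=U path=0/0/0 depth=3 children=[] left=[] right=['P'] parent=N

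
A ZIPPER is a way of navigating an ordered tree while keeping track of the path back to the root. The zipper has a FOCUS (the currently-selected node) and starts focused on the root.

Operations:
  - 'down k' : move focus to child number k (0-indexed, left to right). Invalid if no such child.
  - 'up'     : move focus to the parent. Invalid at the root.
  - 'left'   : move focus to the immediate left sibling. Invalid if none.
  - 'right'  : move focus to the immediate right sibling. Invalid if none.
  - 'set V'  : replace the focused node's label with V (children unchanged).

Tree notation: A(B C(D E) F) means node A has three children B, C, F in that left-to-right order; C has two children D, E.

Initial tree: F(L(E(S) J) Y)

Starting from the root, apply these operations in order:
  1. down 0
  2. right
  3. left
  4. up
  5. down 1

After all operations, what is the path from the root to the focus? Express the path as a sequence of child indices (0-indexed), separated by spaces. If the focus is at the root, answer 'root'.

Answer: 1

Derivation:
Step 1 (down 0): focus=L path=0 depth=1 children=['E', 'J'] left=[] right=['Y'] parent=F
Step 2 (right): focus=Y path=1 depth=1 children=[] left=['L'] right=[] parent=F
Step 3 (left): focus=L path=0 depth=1 children=['E', 'J'] left=[] right=['Y'] parent=F
Step 4 (up): focus=F path=root depth=0 children=['L', 'Y'] (at root)
Step 5 (down 1): focus=Y path=1 depth=1 children=[] left=['L'] right=[] parent=F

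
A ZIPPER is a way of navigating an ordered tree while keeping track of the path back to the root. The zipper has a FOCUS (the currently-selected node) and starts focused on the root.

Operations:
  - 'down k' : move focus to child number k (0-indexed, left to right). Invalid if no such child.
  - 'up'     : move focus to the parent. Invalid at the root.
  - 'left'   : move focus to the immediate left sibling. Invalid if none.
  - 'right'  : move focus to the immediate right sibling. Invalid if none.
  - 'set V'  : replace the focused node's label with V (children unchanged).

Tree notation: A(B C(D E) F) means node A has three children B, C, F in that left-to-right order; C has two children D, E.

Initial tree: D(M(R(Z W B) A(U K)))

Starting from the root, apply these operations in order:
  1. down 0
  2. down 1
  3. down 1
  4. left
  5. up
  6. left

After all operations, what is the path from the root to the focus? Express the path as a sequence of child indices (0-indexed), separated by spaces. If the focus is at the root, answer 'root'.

Step 1 (down 0): focus=M path=0 depth=1 children=['R', 'A'] left=[] right=[] parent=D
Step 2 (down 1): focus=A path=0/1 depth=2 children=['U', 'K'] left=['R'] right=[] parent=M
Step 3 (down 1): focus=K path=0/1/1 depth=3 children=[] left=['U'] right=[] parent=A
Step 4 (left): focus=U path=0/1/0 depth=3 children=[] left=[] right=['K'] parent=A
Step 5 (up): focus=A path=0/1 depth=2 children=['U', 'K'] left=['R'] right=[] parent=M
Step 6 (left): focus=R path=0/0 depth=2 children=['Z', 'W', 'B'] left=[] right=['A'] parent=M

Answer: 0 0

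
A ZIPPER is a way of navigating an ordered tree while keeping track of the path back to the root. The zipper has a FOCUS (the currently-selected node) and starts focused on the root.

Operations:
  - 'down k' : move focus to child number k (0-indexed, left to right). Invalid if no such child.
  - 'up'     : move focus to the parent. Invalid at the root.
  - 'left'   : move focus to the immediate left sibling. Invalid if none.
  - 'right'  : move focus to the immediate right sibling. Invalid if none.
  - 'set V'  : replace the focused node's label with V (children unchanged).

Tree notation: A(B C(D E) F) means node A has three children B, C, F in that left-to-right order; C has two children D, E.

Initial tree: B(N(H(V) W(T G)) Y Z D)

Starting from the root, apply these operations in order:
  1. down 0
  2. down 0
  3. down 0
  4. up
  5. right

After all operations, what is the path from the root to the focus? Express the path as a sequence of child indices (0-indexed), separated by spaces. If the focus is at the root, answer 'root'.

Step 1 (down 0): focus=N path=0 depth=1 children=['H', 'W'] left=[] right=['Y', 'Z', 'D'] parent=B
Step 2 (down 0): focus=H path=0/0 depth=2 children=['V'] left=[] right=['W'] parent=N
Step 3 (down 0): focus=V path=0/0/0 depth=3 children=[] left=[] right=[] parent=H
Step 4 (up): focus=H path=0/0 depth=2 children=['V'] left=[] right=['W'] parent=N
Step 5 (right): focus=W path=0/1 depth=2 children=['T', 'G'] left=['H'] right=[] parent=N

Answer: 0 1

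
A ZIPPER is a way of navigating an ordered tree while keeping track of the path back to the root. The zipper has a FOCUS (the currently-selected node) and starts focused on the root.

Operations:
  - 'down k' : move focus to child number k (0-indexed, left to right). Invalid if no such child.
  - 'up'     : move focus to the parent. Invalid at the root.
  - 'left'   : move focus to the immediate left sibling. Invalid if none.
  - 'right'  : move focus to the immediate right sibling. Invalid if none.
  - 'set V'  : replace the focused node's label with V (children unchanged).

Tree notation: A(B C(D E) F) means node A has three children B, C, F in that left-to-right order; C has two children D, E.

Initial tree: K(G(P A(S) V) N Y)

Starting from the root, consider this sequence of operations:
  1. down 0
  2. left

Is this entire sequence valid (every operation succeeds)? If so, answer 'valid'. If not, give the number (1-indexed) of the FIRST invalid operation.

Step 1 (down 0): focus=G path=0 depth=1 children=['P', 'A', 'V'] left=[] right=['N', 'Y'] parent=K
Step 2 (left): INVALID

Answer: 2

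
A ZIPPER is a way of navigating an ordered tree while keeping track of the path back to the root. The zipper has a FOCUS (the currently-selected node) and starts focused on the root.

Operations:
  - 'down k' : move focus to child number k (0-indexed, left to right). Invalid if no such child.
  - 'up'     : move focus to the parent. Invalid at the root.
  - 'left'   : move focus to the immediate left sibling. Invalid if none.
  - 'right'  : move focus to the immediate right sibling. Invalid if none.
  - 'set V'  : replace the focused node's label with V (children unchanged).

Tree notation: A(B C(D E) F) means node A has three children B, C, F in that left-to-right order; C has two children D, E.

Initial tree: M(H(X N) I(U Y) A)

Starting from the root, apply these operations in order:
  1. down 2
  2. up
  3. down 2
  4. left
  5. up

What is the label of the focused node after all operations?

Step 1 (down 2): focus=A path=2 depth=1 children=[] left=['H', 'I'] right=[] parent=M
Step 2 (up): focus=M path=root depth=0 children=['H', 'I', 'A'] (at root)
Step 3 (down 2): focus=A path=2 depth=1 children=[] left=['H', 'I'] right=[] parent=M
Step 4 (left): focus=I path=1 depth=1 children=['U', 'Y'] left=['H'] right=['A'] parent=M
Step 5 (up): focus=M path=root depth=0 children=['H', 'I', 'A'] (at root)

Answer: M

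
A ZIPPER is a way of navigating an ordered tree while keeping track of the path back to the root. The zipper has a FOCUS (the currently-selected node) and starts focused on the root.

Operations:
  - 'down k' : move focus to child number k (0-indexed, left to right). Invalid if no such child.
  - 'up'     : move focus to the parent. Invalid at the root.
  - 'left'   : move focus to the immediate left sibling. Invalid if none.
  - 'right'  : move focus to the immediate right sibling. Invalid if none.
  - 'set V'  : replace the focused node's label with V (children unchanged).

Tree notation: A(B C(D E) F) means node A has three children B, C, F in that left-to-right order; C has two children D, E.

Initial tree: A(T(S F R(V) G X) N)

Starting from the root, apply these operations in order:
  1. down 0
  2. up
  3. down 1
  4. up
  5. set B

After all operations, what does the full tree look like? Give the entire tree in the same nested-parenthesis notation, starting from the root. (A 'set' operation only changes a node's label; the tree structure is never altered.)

Step 1 (down 0): focus=T path=0 depth=1 children=['S', 'F', 'R', 'G', 'X'] left=[] right=['N'] parent=A
Step 2 (up): focus=A path=root depth=0 children=['T', 'N'] (at root)
Step 3 (down 1): focus=N path=1 depth=1 children=[] left=['T'] right=[] parent=A
Step 4 (up): focus=A path=root depth=0 children=['T', 'N'] (at root)
Step 5 (set B): focus=B path=root depth=0 children=['T', 'N'] (at root)

Answer: B(T(S F R(V) G X) N)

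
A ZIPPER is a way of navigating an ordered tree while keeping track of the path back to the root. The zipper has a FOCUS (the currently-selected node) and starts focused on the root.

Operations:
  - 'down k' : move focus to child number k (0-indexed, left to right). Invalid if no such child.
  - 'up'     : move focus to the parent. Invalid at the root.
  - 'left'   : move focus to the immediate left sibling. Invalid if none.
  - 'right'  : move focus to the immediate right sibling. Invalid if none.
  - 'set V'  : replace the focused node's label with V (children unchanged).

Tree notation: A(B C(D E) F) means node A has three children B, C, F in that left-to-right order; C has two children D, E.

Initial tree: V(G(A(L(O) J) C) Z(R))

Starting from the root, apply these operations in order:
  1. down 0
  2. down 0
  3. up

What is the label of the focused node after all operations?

Answer: G

Derivation:
Step 1 (down 0): focus=G path=0 depth=1 children=['A', 'C'] left=[] right=['Z'] parent=V
Step 2 (down 0): focus=A path=0/0 depth=2 children=['L', 'J'] left=[] right=['C'] parent=G
Step 3 (up): focus=G path=0 depth=1 children=['A', 'C'] left=[] right=['Z'] parent=V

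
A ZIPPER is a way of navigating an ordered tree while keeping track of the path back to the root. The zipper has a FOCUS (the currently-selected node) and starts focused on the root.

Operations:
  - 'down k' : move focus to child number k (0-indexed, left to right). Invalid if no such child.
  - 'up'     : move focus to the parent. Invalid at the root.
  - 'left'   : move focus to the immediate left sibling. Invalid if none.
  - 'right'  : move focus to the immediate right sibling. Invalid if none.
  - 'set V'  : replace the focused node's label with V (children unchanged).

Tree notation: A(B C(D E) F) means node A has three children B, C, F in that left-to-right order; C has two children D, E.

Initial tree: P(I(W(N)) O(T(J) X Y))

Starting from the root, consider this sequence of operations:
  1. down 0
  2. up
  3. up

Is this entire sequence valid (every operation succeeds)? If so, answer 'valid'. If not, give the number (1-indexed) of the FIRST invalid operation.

Step 1 (down 0): focus=I path=0 depth=1 children=['W'] left=[] right=['O'] parent=P
Step 2 (up): focus=P path=root depth=0 children=['I', 'O'] (at root)
Step 3 (up): INVALID

Answer: 3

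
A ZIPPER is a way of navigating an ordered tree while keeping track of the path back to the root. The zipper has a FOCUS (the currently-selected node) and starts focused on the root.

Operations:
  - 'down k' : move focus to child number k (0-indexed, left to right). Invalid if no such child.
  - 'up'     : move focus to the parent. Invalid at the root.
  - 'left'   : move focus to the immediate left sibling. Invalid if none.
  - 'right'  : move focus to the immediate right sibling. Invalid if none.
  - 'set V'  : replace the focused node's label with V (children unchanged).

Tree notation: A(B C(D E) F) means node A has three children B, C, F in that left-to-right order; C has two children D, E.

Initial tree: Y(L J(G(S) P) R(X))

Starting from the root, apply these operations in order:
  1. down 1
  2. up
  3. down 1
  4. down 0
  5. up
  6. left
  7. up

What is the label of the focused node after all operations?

Step 1 (down 1): focus=J path=1 depth=1 children=['G', 'P'] left=['L'] right=['R'] parent=Y
Step 2 (up): focus=Y path=root depth=0 children=['L', 'J', 'R'] (at root)
Step 3 (down 1): focus=J path=1 depth=1 children=['G', 'P'] left=['L'] right=['R'] parent=Y
Step 4 (down 0): focus=G path=1/0 depth=2 children=['S'] left=[] right=['P'] parent=J
Step 5 (up): focus=J path=1 depth=1 children=['G', 'P'] left=['L'] right=['R'] parent=Y
Step 6 (left): focus=L path=0 depth=1 children=[] left=[] right=['J', 'R'] parent=Y
Step 7 (up): focus=Y path=root depth=0 children=['L', 'J', 'R'] (at root)

Answer: Y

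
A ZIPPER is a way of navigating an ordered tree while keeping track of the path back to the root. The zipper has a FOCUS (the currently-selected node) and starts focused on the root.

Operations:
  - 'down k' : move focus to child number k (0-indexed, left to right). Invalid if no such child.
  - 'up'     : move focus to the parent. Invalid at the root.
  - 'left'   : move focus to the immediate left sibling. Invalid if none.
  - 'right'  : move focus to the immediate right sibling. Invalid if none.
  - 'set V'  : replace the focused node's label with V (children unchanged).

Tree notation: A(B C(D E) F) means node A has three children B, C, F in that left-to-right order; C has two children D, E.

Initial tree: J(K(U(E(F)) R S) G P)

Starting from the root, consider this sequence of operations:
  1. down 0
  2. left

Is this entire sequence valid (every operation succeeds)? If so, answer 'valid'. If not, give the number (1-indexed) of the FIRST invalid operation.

Step 1 (down 0): focus=K path=0 depth=1 children=['U', 'R', 'S'] left=[] right=['G', 'P'] parent=J
Step 2 (left): INVALID

Answer: 2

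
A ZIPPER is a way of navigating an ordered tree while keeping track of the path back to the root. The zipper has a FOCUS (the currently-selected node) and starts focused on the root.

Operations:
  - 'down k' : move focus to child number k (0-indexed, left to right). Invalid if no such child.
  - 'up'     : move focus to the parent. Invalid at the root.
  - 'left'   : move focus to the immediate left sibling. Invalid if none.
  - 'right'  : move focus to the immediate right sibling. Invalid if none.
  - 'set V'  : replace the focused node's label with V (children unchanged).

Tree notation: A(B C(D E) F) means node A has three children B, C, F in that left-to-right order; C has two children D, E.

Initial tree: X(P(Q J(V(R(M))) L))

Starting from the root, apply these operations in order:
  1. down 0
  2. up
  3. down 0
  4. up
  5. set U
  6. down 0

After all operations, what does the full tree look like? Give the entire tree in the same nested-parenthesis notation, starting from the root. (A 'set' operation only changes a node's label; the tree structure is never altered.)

Step 1 (down 0): focus=P path=0 depth=1 children=['Q', 'J', 'L'] left=[] right=[] parent=X
Step 2 (up): focus=X path=root depth=0 children=['P'] (at root)
Step 3 (down 0): focus=P path=0 depth=1 children=['Q', 'J', 'L'] left=[] right=[] parent=X
Step 4 (up): focus=X path=root depth=0 children=['P'] (at root)
Step 5 (set U): focus=U path=root depth=0 children=['P'] (at root)
Step 6 (down 0): focus=P path=0 depth=1 children=['Q', 'J', 'L'] left=[] right=[] parent=U

Answer: U(P(Q J(V(R(M))) L))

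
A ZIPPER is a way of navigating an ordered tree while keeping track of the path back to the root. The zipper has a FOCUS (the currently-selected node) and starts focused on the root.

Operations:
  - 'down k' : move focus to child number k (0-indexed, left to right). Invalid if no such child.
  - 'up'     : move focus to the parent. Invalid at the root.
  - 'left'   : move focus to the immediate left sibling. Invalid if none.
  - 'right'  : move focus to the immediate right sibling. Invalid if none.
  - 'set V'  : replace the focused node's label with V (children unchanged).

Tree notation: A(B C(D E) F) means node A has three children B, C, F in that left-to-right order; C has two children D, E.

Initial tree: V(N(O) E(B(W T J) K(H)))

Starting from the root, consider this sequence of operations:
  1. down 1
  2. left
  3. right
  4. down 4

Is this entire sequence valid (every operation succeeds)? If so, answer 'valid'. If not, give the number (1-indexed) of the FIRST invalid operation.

Answer: 4

Derivation:
Step 1 (down 1): focus=E path=1 depth=1 children=['B', 'K'] left=['N'] right=[] parent=V
Step 2 (left): focus=N path=0 depth=1 children=['O'] left=[] right=['E'] parent=V
Step 3 (right): focus=E path=1 depth=1 children=['B', 'K'] left=['N'] right=[] parent=V
Step 4 (down 4): INVALID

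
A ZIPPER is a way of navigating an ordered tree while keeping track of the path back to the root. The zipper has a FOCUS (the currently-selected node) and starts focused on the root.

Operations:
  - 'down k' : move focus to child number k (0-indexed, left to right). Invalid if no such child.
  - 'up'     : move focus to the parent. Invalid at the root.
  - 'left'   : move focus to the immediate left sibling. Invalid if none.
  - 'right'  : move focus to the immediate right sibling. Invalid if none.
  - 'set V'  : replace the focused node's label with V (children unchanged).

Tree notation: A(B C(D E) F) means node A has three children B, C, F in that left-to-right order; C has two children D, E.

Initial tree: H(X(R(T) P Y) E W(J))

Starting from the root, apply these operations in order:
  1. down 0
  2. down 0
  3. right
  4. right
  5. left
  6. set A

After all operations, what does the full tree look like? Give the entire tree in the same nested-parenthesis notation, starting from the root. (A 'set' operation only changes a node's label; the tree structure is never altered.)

Answer: H(X(R(T) A Y) E W(J))

Derivation:
Step 1 (down 0): focus=X path=0 depth=1 children=['R', 'P', 'Y'] left=[] right=['E', 'W'] parent=H
Step 2 (down 0): focus=R path=0/0 depth=2 children=['T'] left=[] right=['P', 'Y'] parent=X
Step 3 (right): focus=P path=0/1 depth=2 children=[] left=['R'] right=['Y'] parent=X
Step 4 (right): focus=Y path=0/2 depth=2 children=[] left=['R', 'P'] right=[] parent=X
Step 5 (left): focus=P path=0/1 depth=2 children=[] left=['R'] right=['Y'] parent=X
Step 6 (set A): focus=A path=0/1 depth=2 children=[] left=['R'] right=['Y'] parent=X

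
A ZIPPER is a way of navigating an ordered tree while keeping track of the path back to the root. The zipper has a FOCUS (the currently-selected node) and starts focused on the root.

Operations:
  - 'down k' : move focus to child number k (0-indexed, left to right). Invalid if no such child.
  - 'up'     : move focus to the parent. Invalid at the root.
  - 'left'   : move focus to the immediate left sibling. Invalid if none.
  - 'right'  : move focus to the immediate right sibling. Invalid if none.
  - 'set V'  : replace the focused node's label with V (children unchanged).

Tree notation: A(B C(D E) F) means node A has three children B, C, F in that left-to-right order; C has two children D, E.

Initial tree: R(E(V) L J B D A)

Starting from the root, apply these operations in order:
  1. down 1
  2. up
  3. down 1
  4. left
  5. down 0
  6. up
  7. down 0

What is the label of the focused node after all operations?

Answer: V

Derivation:
Step 1 (down 1): focus=L path=1 depth=1 children=[] left=['E'] right=['J', 'B', 'D', 'A'] parent=R
Step 2 (up): focus=R path=root depth=0 children=['E', 'L', 'J', 'B', 'D', 'A'] (at root)
Step 3 (down 1): focus=L path=1 depth=1 children=[] left=['E'] right=['J', 'B', 'D', 'A'] parent=R
Step 4 (left): focus=E path=0 depth=1 children=['V'] left=[] right=['L', 'J', 'B', 'D', 'A'] parent=R
Step 5 (down 0): focus=V path=0/0 depth=2 children=[] left=[] right=[] parent=E
Step 6 (up): focus=E path=0 depth=1 children=['V'] left=[] right=['L', 'J', 'B', 'D', 'A'] parent=R
Step 7 (down 0): focus=V path=0/0 depth=2 children=[] left=[] right=[] parent=E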